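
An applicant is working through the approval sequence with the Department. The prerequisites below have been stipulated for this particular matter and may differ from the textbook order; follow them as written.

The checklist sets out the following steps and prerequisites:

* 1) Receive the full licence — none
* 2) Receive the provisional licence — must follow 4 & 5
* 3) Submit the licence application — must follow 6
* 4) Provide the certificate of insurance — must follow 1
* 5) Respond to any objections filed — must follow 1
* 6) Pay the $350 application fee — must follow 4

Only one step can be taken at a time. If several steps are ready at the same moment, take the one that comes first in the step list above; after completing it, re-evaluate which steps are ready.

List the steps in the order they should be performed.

Only 1 has no prerequisites, so it is first.
4 and 5 are both available; 4 is listed earlier → 4.
Ready: 5 and 6. 5 is listed earlier → 5.
2 now also ready, so the ready set is {2, 6}; 2 is listed earlier → 2.
6 needed 4, now all done → 6.
That leaves 3 as the only ready step → 3.

1 4 5 2 6 3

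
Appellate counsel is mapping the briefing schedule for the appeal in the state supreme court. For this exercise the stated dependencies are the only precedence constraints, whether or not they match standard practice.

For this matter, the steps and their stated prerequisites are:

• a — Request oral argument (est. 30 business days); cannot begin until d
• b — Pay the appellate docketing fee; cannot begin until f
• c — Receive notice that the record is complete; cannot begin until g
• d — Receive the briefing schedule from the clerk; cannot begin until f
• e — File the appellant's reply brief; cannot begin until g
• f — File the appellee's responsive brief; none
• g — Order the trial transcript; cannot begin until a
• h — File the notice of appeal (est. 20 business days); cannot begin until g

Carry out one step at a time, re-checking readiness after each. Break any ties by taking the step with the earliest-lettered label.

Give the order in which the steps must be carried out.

f is the only step with nothing outstanding, so it goes first.
Now b and d have their prerequisites met. b has the earlier label, so b next.
That leaves d as the only ready step → d.
a needed d, now all done → a.
g needed a, now all done → g.
c, e and h are all available; c has the earlier label → c.
e and h are both available; e has the earlier label → e.
h needed g, now all done → h.

f, b, d, a, g, c, e, h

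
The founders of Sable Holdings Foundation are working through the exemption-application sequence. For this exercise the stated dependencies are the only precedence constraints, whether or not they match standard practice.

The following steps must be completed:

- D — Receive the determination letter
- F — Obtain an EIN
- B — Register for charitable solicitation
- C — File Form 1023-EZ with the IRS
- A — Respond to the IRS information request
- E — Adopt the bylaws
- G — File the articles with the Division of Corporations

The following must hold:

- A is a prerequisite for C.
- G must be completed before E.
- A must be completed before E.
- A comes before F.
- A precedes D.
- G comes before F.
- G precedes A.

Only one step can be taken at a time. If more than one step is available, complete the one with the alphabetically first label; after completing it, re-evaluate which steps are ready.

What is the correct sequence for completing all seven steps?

B → G → A → C → D → E → F

B and G have no prerequisites; B has the earlier label, so B is first.
That leaves G as the only ready step → G.
That leaves A as the only ready step → A.
C, D, E and F are all available; C has the earlier label → C.
Now D, E and F have their prerequisites met. D has the earlier label, so D next.
Ready: E and F. E has the earlier label → E.
F needed A and G, now all done → F.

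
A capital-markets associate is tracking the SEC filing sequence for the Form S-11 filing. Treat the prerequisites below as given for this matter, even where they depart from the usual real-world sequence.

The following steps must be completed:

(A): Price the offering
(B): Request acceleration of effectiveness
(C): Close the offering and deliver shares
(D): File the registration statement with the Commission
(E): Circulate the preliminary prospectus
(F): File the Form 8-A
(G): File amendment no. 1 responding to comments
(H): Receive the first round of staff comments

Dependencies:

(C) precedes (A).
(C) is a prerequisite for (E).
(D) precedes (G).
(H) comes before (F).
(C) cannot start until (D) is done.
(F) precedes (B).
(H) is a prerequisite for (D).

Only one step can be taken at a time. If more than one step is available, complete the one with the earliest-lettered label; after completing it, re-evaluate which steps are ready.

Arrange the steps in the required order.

(H) (D) (C) (A) (E) (F) (B) (G)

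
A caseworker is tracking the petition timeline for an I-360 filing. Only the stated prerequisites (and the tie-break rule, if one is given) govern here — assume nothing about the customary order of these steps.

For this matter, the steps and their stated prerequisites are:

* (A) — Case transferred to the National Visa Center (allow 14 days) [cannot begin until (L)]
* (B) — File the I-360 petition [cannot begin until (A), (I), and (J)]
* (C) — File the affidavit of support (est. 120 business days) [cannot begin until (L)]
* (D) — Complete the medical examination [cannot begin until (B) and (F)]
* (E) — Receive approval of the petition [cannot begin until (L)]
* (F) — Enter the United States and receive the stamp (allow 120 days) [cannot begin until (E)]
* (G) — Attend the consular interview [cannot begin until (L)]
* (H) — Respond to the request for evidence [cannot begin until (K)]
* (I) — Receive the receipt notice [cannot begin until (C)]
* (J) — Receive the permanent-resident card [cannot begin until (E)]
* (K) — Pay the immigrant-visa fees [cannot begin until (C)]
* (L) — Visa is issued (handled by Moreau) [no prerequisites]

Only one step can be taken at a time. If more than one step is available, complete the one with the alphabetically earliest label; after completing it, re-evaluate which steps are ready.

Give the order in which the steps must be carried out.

(L), (A), (C), (E), (F), (G), (I), (J), (B), (D), (K), (H)

(L) has no prerequisites → (L) first.
(A), (C), (E) and (G) are all available; (A) has the earlier label → (A).
(C), (E) and (G) are all available; (C) has the earlier label → (C).
Ready: (E), (G), (I) and (K). (E) has the earlier label → (E).
(F) and (J) now also ready, so the ready set is {(F), (G), (I), (J), (K)}; (F) has the earlier label → (F).
Now (G), (I), (J) and (K) have their prerequisites met. (G) has the earlier label, so (G) next.
Ready: (I), (J) and (K). (I) has the earlier label → (I).
Now (J) and (K) have their prerequisites met. (J) has the earlier label, so (J) next.
(B) now also ready, so the ready set is {(B), (K)}; (B) has the earlier label → (B).
Ready: (D) and (K). (D) has the earlier label → (D).
(K) is the only step now ready → (K).
That leaves (H) as the only ready step → (H).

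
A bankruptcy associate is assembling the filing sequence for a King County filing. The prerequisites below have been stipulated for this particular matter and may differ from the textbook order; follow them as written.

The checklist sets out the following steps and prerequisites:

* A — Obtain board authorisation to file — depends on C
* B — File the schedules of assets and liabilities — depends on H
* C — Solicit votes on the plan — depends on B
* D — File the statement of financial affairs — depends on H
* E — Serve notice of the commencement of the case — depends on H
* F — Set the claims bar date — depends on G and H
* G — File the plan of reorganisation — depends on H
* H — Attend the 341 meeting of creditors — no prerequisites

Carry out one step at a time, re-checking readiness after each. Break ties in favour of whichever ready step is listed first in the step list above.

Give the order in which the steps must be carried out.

H has no prerequisites → H first.
Now B, D, E and G have their prerequisites met. B is listed earlier, so B next.
C now also ready, so the ready set is {C, D, E, G}; C is listed earlier → C.
A, D, E and G are all available; A is listed earlier → A.
D, E and G are all available; D is listed earlier → D.
Now E and G have their prerequisites met. E is listed earlier, so E next.
G is the only step now ready → G.
F needed G and H, now all done → F.

H, B, C, A, D, E, G, F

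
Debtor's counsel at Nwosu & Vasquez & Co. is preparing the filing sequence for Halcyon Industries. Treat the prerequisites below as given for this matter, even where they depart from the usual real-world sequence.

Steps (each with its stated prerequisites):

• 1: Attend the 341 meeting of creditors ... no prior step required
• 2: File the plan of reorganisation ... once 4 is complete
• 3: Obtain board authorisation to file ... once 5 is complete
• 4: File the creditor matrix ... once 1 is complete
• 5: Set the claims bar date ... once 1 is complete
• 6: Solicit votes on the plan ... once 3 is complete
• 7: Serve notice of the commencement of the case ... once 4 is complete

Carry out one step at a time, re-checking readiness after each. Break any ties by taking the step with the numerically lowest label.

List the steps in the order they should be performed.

1, 4, 2, 5, 3, 6, 7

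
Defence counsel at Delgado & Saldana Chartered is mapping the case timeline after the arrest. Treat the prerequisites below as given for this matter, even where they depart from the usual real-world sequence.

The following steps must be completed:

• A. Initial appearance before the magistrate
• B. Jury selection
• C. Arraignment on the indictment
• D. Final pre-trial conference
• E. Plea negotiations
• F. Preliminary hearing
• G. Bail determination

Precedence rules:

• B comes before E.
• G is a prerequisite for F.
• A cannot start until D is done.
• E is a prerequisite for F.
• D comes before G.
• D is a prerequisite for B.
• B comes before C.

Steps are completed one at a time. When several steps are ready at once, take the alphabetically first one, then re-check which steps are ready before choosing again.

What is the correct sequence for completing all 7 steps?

Only D has no prerequisites, so it is first.
A, B and G are all available; A has the earlier label → A.
Now B and G have their prerequisites met. B has the earlier label, so B next.
C, E and G are all available; C has the earlier label → C.
E and G are both available; E has the earlier label → E.
G is the only step now ready → G.
Next only F has its prerequisites met → F.

D A B C E G F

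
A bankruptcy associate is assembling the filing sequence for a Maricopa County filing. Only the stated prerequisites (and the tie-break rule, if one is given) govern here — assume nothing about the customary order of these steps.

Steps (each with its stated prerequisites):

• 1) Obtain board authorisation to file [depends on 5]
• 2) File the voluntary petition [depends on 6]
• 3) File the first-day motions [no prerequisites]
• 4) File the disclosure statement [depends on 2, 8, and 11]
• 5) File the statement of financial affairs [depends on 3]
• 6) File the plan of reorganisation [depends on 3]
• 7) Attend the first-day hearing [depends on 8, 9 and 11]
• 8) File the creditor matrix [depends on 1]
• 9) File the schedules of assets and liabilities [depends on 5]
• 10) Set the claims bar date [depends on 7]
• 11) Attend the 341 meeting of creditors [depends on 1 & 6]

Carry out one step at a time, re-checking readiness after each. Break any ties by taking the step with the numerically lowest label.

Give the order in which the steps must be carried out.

3, 5, 1, 6, 2, 8, 9, 11, 4, 7, 10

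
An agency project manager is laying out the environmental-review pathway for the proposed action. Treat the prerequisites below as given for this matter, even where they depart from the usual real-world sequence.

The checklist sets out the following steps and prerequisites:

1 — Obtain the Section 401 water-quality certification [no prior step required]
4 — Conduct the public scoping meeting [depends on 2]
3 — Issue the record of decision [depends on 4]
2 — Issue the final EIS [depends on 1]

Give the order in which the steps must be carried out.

Only 1 has no prerequisites, so it is first.
2 needed 1, now all done → 2.
4 is the only step now ready → 4.
That leaves 3 as the only ready step → 3.

1, 2, 4, 3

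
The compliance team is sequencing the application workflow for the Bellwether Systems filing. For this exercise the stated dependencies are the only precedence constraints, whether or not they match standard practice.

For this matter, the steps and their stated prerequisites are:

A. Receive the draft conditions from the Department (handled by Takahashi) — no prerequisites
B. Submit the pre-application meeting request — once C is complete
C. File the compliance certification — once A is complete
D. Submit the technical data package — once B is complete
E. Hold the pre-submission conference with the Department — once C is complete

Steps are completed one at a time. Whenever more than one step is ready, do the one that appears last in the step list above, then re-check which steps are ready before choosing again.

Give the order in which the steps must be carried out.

A, C, E, B, D

A has no prerequisites → A first.
Next only C has its prerequisites met → C.
Now E and B have their prerequisites met. E is listed later, so E next.
That leaves B as the only ready step → B.
Next only D has its prerequisites met → D.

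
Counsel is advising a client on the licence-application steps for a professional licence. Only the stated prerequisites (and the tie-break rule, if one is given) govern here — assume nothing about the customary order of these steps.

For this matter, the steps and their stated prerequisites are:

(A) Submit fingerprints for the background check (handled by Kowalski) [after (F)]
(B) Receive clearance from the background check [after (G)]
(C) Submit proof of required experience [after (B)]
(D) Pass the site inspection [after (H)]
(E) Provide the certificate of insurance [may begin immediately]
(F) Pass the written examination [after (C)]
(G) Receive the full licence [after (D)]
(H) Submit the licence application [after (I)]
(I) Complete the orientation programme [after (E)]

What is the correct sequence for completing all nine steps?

(E) → (I) → (H) → (D) → (G) → (B) → (C) → (F) → (A)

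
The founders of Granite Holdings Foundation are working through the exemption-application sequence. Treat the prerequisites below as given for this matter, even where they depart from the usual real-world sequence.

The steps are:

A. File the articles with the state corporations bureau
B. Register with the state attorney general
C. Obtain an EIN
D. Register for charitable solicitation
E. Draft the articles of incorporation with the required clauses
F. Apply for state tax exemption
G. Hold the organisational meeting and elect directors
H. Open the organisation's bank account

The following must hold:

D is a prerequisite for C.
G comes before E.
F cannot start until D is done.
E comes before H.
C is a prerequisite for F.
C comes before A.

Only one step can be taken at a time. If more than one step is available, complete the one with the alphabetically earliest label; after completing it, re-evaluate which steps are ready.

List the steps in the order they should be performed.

Nothing is required for B, D and G. B has the earlier label → B first.
Ready: D and G. D has the earlier label → D.
C now also ready, so the ready set is {C, G}; C has the earlier label → C.
A and F now also ready, so the ready set is {A, F, G}; A has the earlier label → A.
Now F and G have their prerequisites met. F has the earlier label, so F next.
G is the only step now ready → G.
E needed G, now all done → E.
H needed E, now all done → H.

B, D, C, A, F, G, E, H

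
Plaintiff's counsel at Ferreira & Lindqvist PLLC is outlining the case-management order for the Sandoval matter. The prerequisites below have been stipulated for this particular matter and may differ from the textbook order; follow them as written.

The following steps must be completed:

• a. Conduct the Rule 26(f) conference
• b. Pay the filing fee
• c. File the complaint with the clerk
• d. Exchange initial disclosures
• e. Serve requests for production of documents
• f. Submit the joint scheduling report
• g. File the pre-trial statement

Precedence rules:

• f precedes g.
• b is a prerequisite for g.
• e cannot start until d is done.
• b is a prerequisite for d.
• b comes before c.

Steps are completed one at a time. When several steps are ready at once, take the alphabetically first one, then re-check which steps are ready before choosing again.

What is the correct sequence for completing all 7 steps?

a → b → c → d → e → f → g

a, b and f have no prerequisites; a has the earlier label, so a is first.
b and f are both available; b has the earlier label → b.
c and d now also ready, so the ready set is {c, d, f}; c has the earlier label → c.
d and f are both available; d has the earlier label → d.
e and f are both available; e has the earlier label → e.
f is the only step now ready → f.
That leaves g as the only ready step → g.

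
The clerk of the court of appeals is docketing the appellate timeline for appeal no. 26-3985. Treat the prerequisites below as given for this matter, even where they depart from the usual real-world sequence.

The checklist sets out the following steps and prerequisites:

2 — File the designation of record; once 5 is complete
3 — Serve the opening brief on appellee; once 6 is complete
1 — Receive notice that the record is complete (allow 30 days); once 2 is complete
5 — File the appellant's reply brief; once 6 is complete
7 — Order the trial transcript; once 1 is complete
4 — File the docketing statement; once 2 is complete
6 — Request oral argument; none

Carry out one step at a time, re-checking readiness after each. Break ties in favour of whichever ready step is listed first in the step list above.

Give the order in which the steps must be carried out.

6 → 3 → 5 → 2 → 1 → 7 → 4

Only 6 has no prerequisites, so it is first.
3 and 5 are both available; 3 is listed earlier → 3.
5 needed 6, now all done → 5.
2 needed 5, now all done → 2.
1 and 4 are both available; 1 is listed earlier → 1.
Now 7 and 4 have their prerequisites met. 7 is listed earlier, so 7 next.
4 needed 2, now all done → 4.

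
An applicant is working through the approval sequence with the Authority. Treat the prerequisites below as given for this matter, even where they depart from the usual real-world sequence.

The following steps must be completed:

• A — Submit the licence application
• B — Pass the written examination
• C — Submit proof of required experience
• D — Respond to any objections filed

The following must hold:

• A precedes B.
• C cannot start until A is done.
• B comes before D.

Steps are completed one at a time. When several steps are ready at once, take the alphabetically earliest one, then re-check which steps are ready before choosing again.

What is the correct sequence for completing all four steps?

A is the only step with nothing outstanding, so it goes first.
Ready: B and C. B has the earlier label → B.
Now C and D have their prerequisites met. C has the earlier label, so C next.
D is the only step now ready → D.

A, B, C, D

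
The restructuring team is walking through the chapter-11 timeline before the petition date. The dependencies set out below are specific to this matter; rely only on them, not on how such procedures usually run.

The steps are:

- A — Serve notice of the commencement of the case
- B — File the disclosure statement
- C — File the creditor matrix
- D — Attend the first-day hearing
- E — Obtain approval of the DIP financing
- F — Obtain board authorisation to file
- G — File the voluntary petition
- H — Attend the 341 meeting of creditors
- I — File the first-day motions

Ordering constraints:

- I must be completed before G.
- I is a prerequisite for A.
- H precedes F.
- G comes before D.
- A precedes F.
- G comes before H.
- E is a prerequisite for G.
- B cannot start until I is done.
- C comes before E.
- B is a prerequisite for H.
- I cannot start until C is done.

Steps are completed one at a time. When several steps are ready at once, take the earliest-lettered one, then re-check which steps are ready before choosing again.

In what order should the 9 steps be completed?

C is the only step with nothing outstanding, so it goes first.
Now E and I have their prerequisites met. E has the earlier label, so E next.
I is the only step now ready → I.
Ready: A, B and G. A has the earlier label → A.
Ready: B and G. B has the earlier label → B.
G needed E and I, now all done → G.
Ready: D and H. D has the earlier label → D.
Next only H has its prerequisites met → H.
F is the only step now ready → F.

C E I A B G D H F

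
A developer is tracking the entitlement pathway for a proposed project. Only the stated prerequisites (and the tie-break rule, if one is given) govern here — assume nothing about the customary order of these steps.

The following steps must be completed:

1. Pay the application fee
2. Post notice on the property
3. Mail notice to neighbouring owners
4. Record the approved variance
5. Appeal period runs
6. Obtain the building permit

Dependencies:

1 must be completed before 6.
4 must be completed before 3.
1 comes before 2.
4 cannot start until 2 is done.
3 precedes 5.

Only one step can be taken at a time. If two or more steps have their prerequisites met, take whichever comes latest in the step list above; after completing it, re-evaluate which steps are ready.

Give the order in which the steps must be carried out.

1 is the only step with nothing outstanding, so it goes first.
6 and 2 are both available; 6 is listed later → 6.
2 is the only step now ready → 2.
4 needed 2, now all done → 4.
3 needed 4, now all done → 3.
5 needed 3, now all done → 5.

1, 6, 2, 4, 3, 5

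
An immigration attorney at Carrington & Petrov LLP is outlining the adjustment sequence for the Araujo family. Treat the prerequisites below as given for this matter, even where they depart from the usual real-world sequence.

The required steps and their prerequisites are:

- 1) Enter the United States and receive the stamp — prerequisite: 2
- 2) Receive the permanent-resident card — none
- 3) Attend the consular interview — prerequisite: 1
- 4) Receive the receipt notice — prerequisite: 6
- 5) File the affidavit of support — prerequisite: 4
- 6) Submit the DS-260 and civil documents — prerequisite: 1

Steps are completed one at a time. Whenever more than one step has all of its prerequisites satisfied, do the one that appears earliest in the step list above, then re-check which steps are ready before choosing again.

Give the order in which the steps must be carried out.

2, 1, 3, 6, 4, 5

Only 2 has no prerequisites, so it is first.
That leaves 1 as the only ready step → 1.
3 and 6 are both available; 3 is listed earlier → 3.
That leaves 6 as the only ready step → 6.
Next only 4 has its prerequisites met → 4.
Next only 5 has its prerequisites met → 5.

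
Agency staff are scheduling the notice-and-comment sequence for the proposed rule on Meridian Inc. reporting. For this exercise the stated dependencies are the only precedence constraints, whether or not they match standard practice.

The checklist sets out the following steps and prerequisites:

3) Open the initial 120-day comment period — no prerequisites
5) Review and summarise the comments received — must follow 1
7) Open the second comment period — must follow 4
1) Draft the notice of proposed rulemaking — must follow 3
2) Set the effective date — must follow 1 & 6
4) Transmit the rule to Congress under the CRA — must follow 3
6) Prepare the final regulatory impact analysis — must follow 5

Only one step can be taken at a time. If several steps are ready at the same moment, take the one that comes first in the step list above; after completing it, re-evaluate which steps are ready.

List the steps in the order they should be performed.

3 → 1 → 5 → 4 → 7 → 6 → 2

Only 3 has no prerequisites, so it is first.
Now 1 and 4 have their prerequisites met. 1 is listed earlier, so 1 next.
5 now also ready, so the ready set is {5, 4}; 5 is listed earlier → 5.
Ready: 4 and 6. 4 is listed earlier → 4.
7 now also ready, so the ready set is {7, 6}; 7 is listed earlier → 7.
6 needed 5, now all done → 6.
Next only 2 has its prerequisites met → 2.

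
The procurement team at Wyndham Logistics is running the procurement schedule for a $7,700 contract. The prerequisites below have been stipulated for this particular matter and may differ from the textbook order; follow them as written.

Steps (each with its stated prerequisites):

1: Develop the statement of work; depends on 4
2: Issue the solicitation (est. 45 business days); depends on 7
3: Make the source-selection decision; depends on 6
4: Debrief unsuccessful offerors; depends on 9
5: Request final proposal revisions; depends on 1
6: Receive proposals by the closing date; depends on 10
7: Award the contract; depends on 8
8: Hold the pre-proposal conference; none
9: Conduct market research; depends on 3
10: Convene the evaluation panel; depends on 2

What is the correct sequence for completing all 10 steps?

8 has no prerequisites → 8 first.
7 needed 8, now all done → 7.
That leaves 2 as the only ready step → 2.
That leaves 10 as the only ready step → 10.
6 needed 10, now all done → 6.
That leaves 3 as the only ready step → 3.
9 needed 3, now all done → 9.
4 needed 9, now all done → 4.
That leaves 1 as the only ready step → 1.
5 is the only step now ready → 5.

8 7 2 10 6 3 9 4 1 5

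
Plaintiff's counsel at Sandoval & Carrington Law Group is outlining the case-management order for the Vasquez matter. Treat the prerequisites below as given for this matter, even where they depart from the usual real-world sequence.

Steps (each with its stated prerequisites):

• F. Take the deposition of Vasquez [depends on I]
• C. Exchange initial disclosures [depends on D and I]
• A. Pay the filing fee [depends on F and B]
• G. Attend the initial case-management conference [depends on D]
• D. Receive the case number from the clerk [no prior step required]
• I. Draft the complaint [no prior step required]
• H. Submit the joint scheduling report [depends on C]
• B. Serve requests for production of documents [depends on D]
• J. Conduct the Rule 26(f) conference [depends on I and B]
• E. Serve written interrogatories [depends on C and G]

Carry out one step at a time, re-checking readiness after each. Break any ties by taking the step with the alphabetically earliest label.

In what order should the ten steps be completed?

D and I have no prerequisites; D has the earlier label, so D is first.
B and G now also ready, so the ready set is {B, G, I}; B has the earlier label → B.
Ready: G and I. G has the earlier label → G.
I is the only step now ready → I.
Ready: C, F and J. C has the earlier label → C.
E, F, H and J are all available; E has the earlier label → E.
Ready: F, H and J. F has the earlier label → F.
A now also ready, so the ready set is {A, H, J}; A has the earlier label → A.
H and J are both available; H has the earlier label → H.
That leaves J as the only ready step → J.

D B G I C E F A H J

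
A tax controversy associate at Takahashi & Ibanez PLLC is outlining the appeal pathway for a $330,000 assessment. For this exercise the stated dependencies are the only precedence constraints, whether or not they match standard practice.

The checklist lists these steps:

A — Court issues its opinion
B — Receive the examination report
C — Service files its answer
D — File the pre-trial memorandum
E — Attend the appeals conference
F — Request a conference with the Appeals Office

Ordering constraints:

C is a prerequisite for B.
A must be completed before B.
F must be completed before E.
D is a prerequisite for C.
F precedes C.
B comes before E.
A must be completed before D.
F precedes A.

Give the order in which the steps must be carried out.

Only F has no prerequisites, so it is first.
A is the only step now ready → A.
Next only D has its prerequisites met → D.
Next only C has its prerequisites met → C.
Next only B has its prerequisites met → B.
E needed B and F, now all done → E.

F, A, D, C, B, E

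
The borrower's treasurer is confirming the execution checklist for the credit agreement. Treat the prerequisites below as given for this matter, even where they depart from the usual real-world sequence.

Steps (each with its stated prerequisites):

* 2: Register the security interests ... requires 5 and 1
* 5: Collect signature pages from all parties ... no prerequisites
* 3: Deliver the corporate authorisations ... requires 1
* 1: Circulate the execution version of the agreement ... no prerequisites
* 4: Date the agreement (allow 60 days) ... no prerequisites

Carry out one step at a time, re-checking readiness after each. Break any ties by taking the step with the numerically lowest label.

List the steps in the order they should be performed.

1, 4 and 5 have no prerequisites; 1 has the earlier label, so 1 is first.
3 now also ready, so the ready set is {3, 4, 5}; 3 has the earlier label → 3.
Now 4 and 5 have their prerequisites met. 4 has the earlier label, so 4 next.
Next only 5 has its prerequisites met → 5.
2 is the only step now ready → 2.

1 3 4 5 2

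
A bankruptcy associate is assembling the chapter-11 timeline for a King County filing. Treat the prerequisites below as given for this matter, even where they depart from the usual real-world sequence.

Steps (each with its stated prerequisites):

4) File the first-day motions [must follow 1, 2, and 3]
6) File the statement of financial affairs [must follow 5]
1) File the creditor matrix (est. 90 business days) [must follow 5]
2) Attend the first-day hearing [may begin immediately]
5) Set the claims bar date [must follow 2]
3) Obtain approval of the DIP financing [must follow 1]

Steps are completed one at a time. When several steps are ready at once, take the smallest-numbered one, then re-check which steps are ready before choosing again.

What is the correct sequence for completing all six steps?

Only 2 has no prerequisites, so it is first.
That leaves 5 as the only ready step → 5.
Now 1 and 6 have their prerequisites met. 1 has the earlier label, so 1 next.
3 now also ready, so the ready set is {3, 6}; 3 has the earlier label → 3.
Ready: 4 and 6. 4 has the earlier label → 4.
6 needed 5, now all done → 6.

2 → 5 → 1 → 3 → 4 → 6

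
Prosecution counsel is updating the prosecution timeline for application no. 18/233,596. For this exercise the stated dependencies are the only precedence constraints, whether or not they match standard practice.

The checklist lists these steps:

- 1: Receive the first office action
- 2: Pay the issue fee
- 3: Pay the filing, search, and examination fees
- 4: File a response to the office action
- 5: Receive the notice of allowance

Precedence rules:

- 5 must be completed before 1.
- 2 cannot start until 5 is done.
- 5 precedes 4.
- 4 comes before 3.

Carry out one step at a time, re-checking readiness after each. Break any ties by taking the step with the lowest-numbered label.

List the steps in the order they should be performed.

5, 1, 2, 4, 3

5 has no prerequisites → 5 first.
Ready: 1, 2 and 4. 1 has the earlier label → 1.
Now 2 and 4 have their prerequisites met. 2 has the earlier label, so 2 next.
4 needed 5, now all done → 4.
That leaves 3 as the only ready step → 3.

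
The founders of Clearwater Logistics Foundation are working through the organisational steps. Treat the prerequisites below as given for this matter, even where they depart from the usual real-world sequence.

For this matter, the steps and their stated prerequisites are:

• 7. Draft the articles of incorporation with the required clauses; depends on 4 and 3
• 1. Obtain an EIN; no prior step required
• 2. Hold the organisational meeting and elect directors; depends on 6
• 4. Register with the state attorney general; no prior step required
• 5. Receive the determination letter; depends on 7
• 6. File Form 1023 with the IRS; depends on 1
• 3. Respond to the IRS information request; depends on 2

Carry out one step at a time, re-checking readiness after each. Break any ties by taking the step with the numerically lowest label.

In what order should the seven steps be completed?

1, 4, 6, 2, 3, 7, 5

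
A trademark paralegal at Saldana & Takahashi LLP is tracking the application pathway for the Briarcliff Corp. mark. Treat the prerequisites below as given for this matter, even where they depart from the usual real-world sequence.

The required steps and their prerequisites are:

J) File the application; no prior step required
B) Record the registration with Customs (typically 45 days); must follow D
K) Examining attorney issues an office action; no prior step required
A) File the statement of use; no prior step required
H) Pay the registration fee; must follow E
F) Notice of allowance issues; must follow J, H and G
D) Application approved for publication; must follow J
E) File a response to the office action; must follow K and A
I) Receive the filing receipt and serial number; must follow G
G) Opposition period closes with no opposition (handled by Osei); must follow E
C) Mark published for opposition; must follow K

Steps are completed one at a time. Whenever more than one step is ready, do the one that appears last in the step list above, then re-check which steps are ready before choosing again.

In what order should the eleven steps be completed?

A, K, C, E, G, I, H, J, D, F, B

Nothing is required for A, K and J. A is listed later → A first.
Ready: K and J. K is listed later → K.
C, E and J are all available; C is listed later → C.
Now E and J have their prerequisites met. E is listed later, so E next.
G and H now also ready, so the ready set is {G, H, J}; G is listed later → G.
I now also ready, so the ready set is {I, H, J}; I is listed later → I.
Now H and J have their prerequisites met. H is listed later, so H next.
J is the only step now ready → J.
Now D and F have their prerequisites met. D is listed later, so D next.
F and B are both available; F is listed later → F.
B is the only step now ready → B.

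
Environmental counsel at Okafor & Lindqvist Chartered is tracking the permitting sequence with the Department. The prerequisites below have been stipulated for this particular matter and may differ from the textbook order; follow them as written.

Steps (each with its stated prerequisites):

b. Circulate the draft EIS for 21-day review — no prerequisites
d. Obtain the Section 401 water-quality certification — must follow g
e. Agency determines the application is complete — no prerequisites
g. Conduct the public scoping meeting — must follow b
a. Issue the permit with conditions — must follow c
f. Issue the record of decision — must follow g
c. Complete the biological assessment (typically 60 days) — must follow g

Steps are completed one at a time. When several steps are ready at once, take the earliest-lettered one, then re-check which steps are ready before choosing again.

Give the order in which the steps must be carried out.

b → e → g → c → a → d → f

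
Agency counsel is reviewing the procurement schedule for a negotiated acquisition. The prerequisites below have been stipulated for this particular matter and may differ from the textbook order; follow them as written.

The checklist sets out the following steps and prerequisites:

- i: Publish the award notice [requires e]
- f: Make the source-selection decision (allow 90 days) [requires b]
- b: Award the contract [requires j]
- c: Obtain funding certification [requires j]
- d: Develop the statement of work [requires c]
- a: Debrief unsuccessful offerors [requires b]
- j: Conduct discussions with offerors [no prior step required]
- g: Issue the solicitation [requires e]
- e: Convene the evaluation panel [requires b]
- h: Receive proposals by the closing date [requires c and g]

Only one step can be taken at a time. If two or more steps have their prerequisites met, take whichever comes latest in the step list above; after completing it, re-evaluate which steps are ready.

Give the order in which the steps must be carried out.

j → c → d → b → e → g → h → a → f → i

j has no prerequisites → j first.
Now c and b have their prerequisites met. c is listed later, so c next.
d now also ready, so the ready set is {d, b}; d is listed later → d.
b needed j, now all done → b.
Ready: e, a and f. e is listed later → e.
g, a, f and i are all available; g is listed later → g.
h, a, f and i are all available; h is listed later → h.
Now a, f and i have their prerequisites met. a is listed later, so a next.
Ready: f and i. f is listed later → f.
Next only i has its prerequisites met → i.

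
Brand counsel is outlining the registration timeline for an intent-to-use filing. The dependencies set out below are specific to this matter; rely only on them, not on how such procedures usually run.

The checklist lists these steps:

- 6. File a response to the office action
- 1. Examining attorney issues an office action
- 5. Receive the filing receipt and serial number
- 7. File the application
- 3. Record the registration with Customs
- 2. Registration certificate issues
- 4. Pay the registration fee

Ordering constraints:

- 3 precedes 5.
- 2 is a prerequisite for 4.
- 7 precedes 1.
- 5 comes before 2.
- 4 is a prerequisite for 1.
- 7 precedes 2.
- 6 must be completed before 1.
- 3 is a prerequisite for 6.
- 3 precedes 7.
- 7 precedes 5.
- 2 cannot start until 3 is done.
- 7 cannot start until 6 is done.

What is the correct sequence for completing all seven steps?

3 → 6 → 7 → 5 → 2 → 4 → 1

Only 3 has no prerequisites, so it is first.
Next only 6 has its prerequisites met → 6.
That leaves 7 as the only ready step → 7.
5 needed 7 and 3, now all done → 5.
Next only 2 has its prerequisites met → 2.
Next only 4 has its prerequisites met → 4.
1 needed 6, 7 and 4, now all done → 1.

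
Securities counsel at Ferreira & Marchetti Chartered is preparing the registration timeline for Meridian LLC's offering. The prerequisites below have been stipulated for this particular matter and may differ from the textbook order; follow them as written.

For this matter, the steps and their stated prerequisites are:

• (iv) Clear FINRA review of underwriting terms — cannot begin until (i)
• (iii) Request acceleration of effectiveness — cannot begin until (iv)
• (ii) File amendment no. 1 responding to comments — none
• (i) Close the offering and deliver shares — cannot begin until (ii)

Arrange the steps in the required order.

(ii) has no prerequisites → (ii) first.
(i) needed (ii), now all done → (i).
(iv) is the only step now ready → (iv).
(iii) is the only step now ready → (iii).

(ii), (i), (iv), (iii)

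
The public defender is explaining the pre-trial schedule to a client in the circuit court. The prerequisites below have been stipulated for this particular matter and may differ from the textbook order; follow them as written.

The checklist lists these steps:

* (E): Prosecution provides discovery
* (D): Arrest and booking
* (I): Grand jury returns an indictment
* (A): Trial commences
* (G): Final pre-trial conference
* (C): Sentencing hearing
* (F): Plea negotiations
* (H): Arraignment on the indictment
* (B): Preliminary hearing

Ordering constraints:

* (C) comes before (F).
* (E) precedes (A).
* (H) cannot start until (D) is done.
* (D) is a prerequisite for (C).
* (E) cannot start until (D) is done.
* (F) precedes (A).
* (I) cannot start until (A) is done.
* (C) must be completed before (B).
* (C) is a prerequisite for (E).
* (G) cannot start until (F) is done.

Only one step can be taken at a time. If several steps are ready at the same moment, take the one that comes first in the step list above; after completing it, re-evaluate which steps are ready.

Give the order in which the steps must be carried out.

(D) is the only step with nothing outstanding, so it goes first.
Now (C) and (H) have their prerequisites met. (C) is listed earlier, so (C) next.
(E), (F) and (B) now also ready, so the ready set is {(E), (F), (H), (B)}; (E) is listed earlier → (E).
Ready: (F), (H) and (B). (F) is listed earlier → (F).
Ready: (A), (G), (H) and (B). (A) is listed earlier → (A).
(I), (G), (H) and (B) are all available; (I) is listed earlier → (I).
Ready: (G), (H) and (B). (G) is listed earlier → (G).
Ready: (H) and (B). (H) is listed earlier → (H).
Next only (B) has its prerequisites met → (B).

(D) (C) (E) (F) (A) (I) (G) (H) (B)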